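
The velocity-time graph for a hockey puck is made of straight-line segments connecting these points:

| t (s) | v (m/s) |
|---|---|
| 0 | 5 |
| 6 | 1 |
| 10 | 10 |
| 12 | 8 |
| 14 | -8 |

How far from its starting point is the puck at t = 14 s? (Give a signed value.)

Displacement is the signed area under the v-t curve.
0–6 s: ½(5 + 1)(6) = 18 m
6–10 s: ½(1 + 10)(4) = 22 m
10–12 s: ½(10 + 8)(2) = 18 m
12–14 s: ½(8 + -8)(2) = 0 m
Net displacement = 58 m

58 m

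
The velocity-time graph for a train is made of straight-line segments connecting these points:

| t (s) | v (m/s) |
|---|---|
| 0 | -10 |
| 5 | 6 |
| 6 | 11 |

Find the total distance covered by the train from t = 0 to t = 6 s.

Total distance travelled is ∫|v| dt — sum the magnitudes of each area piece.
0–5 s: v = 0 at t = 3.125 s; triangle areas 15.625 + 5.625 = 21.25 m
5–6 s: |½(6 + 11)(1)| = 8.5 m
Total distance = 29.75 m

29.75 m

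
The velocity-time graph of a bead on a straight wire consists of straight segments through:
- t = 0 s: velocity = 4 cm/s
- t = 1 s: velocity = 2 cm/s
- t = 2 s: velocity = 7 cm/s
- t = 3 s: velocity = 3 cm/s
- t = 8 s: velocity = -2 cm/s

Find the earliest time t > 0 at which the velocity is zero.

t = 6 s

v changes sign on 3–8 s (from 3 to -2); the graph is linear there, so v = 0 at t = 3 + (-3)·(8 − 3)/(-2 − 3) = 6 s.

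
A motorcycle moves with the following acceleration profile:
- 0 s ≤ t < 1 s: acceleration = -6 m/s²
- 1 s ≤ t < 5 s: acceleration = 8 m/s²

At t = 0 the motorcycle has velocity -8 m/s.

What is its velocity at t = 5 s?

Δv equals the area under the a-t graph; then v = v₀ + Δv.
0–1 s: -6 × 1 = -6 m/s
1–5 s: 8 × 4 = 32 m/s
Δv = 26 m/s, so v(5) = -8 + (26) = 18 m/s.

18 m/s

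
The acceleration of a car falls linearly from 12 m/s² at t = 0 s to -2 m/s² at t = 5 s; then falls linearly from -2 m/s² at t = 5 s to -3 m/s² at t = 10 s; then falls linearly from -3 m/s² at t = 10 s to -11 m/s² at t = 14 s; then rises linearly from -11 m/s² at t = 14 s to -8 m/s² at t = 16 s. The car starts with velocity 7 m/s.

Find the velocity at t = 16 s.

-27.5 m/s

Δv equals the area under the a-t graph; then v = v₀ + Δv.
0–5 s: ½(12 + -2)(5) = 25 m/s
5–10 s: ½(-2 + -3)(5) = -12.5 m/s
10–14 s: ½(-3 + -11)(4) = -28 m/s
14–16 s: ½(-11 + -8)(2) = -19 m/s
Δv = -34.5 m/s, so v(16) = 7 + (-34.5) = -27.5 m/s.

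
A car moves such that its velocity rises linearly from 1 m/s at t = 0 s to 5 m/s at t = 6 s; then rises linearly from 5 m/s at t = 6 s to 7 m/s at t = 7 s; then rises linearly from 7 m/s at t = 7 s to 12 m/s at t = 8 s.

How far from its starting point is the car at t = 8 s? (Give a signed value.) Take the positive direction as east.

33.5 m

Net displacement equals the area under the velocity-time graph (areas below the axis count negative).
0–6 s: ½(1 + 5)(6) = 18 m
6–7 s: ½(5 + 7)(1) = 6 m
7–8 s: ½(7 + 12)(1) = 9.5 m
Net displacement = 33.5 m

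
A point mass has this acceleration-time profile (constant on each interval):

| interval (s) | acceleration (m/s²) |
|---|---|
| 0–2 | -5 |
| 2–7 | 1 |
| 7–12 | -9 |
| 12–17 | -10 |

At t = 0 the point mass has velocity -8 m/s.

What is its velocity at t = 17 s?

-108 m/s

Δv equals the area under the a-t graph; then v = v₀ + Δv.
0–2 s: -5 × 2 = -10 m/s
2–7 s: 1 × 5 = 5 m/s
7–12 s: -9 × 5 = -45 m/s
12–17 s: -10 × 5 = -50 m/s
Δv = -100 m/s, so v(17) = -8 + (-100) = -108 m/s.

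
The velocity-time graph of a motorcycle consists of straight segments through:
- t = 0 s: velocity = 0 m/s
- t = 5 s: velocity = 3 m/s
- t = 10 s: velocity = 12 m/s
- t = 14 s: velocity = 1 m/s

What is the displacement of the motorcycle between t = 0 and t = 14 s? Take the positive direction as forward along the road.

Displacement is the signed area under the v-t curve.
0–5 s: ½(0 + 3)(5) = 7.5 m
5–10 s: ½(3 + 12)(5) = 37.5 m
10–14 s: ½(12 + 1)(4) = 26 m
Net displacement = 71 m

71 m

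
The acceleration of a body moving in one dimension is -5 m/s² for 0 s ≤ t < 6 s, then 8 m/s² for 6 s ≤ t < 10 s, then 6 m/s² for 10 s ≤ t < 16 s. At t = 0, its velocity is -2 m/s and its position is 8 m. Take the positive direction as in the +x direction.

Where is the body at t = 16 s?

On each constant-a segment, Δv = aΔt and Δx = v₀Δt + ½aΔt²; chain segment to segment.
0–6 s: v starts -2 m/s; Δx = -2·6 + ½·-5·6² = -102 m; v ends -32 m/s.
6–10 s: v starts -32 m/s; Δx = -32·4 + ½·8·4² = -64 m; v ends 0 m/s.
10–16 s: v starts 0 m/s; Δx = 0·6 + ½·6·6² = 108 m; v ends 36 m/s.
x(16) = 8 + Σ Δx = -50 m.

-50 m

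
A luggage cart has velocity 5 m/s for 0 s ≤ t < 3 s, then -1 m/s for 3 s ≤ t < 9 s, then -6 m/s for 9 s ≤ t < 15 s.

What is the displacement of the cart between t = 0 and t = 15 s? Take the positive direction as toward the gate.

-27 m

Displacement is the signed area under the v-t curve.
0–3 s: 5 × 3 = 15 m
3–9 s: -1 × 6 = -6 m
9–15 s: -6 × 6 = -36 m
Net displacement = -27 m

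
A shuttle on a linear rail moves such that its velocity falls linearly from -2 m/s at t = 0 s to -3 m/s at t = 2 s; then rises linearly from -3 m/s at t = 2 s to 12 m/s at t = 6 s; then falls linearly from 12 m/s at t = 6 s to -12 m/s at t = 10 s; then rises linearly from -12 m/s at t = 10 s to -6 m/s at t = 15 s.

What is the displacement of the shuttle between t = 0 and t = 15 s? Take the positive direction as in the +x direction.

-32 m

Net displacement equals the area under the velocity-time graph (areas below the axis count negative).
0–2 s: ½(-2 + -3)(2) = -5 m
2–6 s: ½(-3 + 12)(4) = 18 m
6–10 s: ½(12 + -12)(4) = 0 m
10–15 s: ½(-12 + -6)(5) = -45 m
Net displacement = -32 m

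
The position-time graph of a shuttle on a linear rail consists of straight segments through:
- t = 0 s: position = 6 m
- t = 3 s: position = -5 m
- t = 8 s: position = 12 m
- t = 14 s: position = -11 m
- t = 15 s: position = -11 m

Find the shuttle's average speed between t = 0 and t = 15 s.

3.4 m/s

Average speed = (total path length)/(elapsed time); on a piecewise-linear x-t graph the path length is Σ|Δx|.
0–3 s: |Δx| = |-5 − 6| = 11 m
3–8 s: |Δx| = |12 − -5| = 17 m
8–14 s: |Δx| = |-11 − 12| = 23 m
14–15 s: |Δx| = |-11 − -11| = 0 m
Total path = 51 m; average speed = 51/15 = 3.4 m/s.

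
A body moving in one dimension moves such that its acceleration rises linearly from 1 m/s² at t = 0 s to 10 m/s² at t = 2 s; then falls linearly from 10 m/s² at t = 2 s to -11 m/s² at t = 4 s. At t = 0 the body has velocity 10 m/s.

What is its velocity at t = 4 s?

20 m/s

Δv equals the area under the a-t graph; then v = v₀ + Δv.
0–2 s: ½(1 + 10)(2) = 11 m/s
2–4 s: ½(10 + -11)(2) = -1 m/s
Δv = 10 m/s, so v(4) = 10 + (10) = 20 m/s.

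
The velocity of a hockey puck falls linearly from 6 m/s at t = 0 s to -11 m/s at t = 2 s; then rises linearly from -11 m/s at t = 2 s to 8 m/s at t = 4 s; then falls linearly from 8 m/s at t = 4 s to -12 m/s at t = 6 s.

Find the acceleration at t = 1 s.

-8.5 m/s²

Acceleration is the slope of the v-t graph on 0–2 s: (-11 − 6)/(2 − 0) = -8.5 m/s².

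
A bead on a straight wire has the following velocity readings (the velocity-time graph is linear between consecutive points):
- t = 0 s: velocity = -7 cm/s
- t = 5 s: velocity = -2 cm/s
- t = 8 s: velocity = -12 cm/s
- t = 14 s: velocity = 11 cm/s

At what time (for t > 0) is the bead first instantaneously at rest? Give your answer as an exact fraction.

v changes sign on 8–14 s (from -12 to 11); the graph is linear there, so v = 0 at t = 8 + (12)·(14 − 8)/(11 − -12) = 256/23 s.

t = 256/23 s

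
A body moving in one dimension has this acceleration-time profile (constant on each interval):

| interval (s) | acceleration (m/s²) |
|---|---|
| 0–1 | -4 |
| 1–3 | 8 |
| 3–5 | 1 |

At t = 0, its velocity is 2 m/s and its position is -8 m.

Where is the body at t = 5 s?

34 m

On each constant-a segment, Δv = aΔt and Δx = v₀Δt + ½aΔt²; chain segment to segment.
0–1 s: v starts 2 m/s; Δx = 2·1 + ½·-4·1² = 0 m; v ends -2 m/s.
1–3 s: v starts -2 m/s; Δx = -2·2 + ½·8·2² = 12 m; v ends 14 m/s.
3–5 s: v starts 14 m/s; Δx = 14·2 + ½·1·2² = 30 m; v ends 16 m/s.
x(5) = -8 + Σ Δx = 34 m.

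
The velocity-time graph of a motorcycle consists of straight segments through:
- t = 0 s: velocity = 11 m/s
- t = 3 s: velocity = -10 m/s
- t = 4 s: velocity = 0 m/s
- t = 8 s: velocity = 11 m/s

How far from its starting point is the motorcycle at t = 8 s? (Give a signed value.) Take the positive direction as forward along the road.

Displacement is the signed area under the v-t curve.
0–3 s: ½(11 + -10)(3) = 1.5 m
3–4 s: ½(-10 + 0)(1) = -5 m
4–8 s: ½(0 + 11)(4) = 22 m
Net displacement = 18.5 m

18.5 m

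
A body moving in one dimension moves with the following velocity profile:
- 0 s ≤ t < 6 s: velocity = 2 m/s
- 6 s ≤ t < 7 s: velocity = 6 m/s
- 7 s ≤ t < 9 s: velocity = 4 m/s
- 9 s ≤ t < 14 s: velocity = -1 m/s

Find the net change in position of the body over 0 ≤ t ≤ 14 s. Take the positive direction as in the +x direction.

21 m

Net displacement equals the area under the velocity-time graph (areas below the axis count negative).
0–6 s: 2 × 6 = 12 m
6–7 s: 6 × 1 = 6 m
7–9 s: 4 × 2 = 8 m
9–14 s: -1 × 5 = -5 m
Net displacement = 21 m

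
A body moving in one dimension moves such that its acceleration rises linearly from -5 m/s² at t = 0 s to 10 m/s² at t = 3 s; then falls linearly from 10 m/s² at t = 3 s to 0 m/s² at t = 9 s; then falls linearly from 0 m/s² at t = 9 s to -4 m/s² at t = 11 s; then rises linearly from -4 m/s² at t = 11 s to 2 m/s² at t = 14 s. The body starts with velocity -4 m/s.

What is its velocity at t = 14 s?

26.5 m/s

Δv equals the area under the a-t graph; then v = v₀ + Δv.
0–3 s: ½(-5 + 10)(3) = 7.5 m/s
3–9 s: ½(10 + 0)(6) = 30 m/s
9–11 s: ½(0 + -4)(2) = -4 m/s
11–14 s: ½(-4 + 2)(3) = -3 m/s
Δv = 30.5 m/s, so v(14) = -4 + (30.5) = 26.5 m/s.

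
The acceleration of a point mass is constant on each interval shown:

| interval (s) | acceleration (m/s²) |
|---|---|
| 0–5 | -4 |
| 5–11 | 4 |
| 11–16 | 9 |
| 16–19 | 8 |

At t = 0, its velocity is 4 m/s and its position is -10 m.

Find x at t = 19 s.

On each constant-a segment, Δv = aΔt and Δx = v₀Δt + ½aΔt²; chain segment to segment.
0–5 s: v starts 4 m/s; Δx = 4·5 + ½·-4·5² = -30 m; v ends -16 m/s.
5–11 s: v starts -16 m/s; Δx = -16·6 + ½·4·6² = -24 m; v ends 8 m/s.
11–16 s: v starts 8 m/s; Δx = 8·5 + ½·9·5² = 152.5 m; v ends 53 m/s.
16–19 s: v starts 53 m/s; Δx = 53·3 + ½·8·3² = 195 m; v ends 77 m/s.
x(19) = -10 + Σ Δx = 283.5 m.

283.5 m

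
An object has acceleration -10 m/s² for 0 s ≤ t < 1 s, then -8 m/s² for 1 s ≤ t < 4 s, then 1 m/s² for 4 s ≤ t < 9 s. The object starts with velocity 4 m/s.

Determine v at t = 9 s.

Δv equals the area under the a-t graph; then v = v₀ + Δv.
0–1 s: -10 × 1 = -10 m/s
1–4 s: -8 × 3 = -24 m/s
4–9 s: 1 × 5 = 5 m/s
Δv = -29 m/s, so v(9) = 4 + (-29) = -25 m/s.

-25 m/s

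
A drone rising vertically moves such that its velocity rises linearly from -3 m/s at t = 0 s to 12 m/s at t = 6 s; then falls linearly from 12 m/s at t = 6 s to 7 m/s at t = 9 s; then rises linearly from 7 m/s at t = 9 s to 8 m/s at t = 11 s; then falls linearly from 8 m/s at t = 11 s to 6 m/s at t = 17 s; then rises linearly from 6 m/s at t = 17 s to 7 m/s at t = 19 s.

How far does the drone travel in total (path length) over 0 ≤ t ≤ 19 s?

129.1 m

Distance (not displacement) is the total path length: add the absolute areas under v-t.
0–6 s: v = 0 at t = 1.2 s; triangle areas 1.8 + 28.8 = 30.6 m
6–9 s: |½(12 + 7)(3)| = 28.5 m
9–11 s: |½(7 + 8)(2)| = 15 m
11–17 s: |½(8 + 6)(6)| = 42 m
17–19 s: |½(6 + 7)(2)| = 13 m
Total distance = 129.1 m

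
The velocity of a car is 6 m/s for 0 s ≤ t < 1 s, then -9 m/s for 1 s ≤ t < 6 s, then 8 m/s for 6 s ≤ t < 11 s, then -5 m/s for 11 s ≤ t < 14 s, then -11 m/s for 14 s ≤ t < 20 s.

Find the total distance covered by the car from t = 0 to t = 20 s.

172 m

Total distance travelled is ∫|v| dt — sum the magnitudes of each area piece.
0–1 s: |6| × 1 = 6 m
1–6 s: |-9| × 5 = 45 m
6–11 s: |8| × 5 = 40 m
11–14 s: |-5| × 3 = 15 m
14–20 s: |-11| × 6 = 66 m
Total distance = 172 m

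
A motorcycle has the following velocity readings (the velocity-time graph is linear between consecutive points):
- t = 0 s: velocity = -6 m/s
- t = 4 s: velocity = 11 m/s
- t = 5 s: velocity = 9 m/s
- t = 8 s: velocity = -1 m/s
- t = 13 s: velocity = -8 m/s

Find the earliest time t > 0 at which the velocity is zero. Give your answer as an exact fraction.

t = 24/17 s

v changes sign on 0–4 s (from -6 to 11); the graph is linear there, so v = 0 at t = 0 + (6)·(4 − 0)/(11 − -6) = 24/17 s.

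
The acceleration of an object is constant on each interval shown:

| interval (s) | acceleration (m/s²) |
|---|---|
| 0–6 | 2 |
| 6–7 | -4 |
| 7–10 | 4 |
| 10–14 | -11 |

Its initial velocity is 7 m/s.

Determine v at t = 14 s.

Δv equals the area under the a-t graph; then v = v₀ + Δv.
0–6 s: 2 × 6 = 12 m/s
6–7 s: -4 × 1 = -4 m/s
7–10 s: 4 × 3 = 12 m/s
10–14 s: -11 × 4 = -44 m/s
Δv = -24 m/s, so v(14) = 7 + (-24) = -17 m/s.

-17 m/s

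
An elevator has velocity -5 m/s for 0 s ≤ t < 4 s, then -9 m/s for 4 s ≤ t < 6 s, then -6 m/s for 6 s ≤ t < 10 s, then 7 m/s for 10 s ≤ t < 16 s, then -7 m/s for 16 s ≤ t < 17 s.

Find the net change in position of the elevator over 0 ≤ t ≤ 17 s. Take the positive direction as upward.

-27 m

Displacement is the signed area under the v-t curve.
0–4 s: -5 × 4 = -20 m
4–6 s: -9 × 2 = -18 m
6–10 s: -6 × 4 = -24 m
10–16 s: 7 × 6 = 42 m
16–17 s: -7 × 1 = -7 m
Net displacement = -27 m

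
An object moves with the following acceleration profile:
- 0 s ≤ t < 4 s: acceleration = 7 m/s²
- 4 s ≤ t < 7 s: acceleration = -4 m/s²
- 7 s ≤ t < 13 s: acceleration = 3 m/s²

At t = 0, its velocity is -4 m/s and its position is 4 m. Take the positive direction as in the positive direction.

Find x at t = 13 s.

On each constant-a segment, Δv = aΔt and Δx = v₀Δt + ½aΔt²; chain segment to segment.
0–4 s: v starts -4 m/s; Δx = -4·4 + ½·7·4² = 40 m; v ends 24 m/s.
4–7 s: v starts 24 m/s; Δx = 24·3 + ½·-4·3² = 54 m; v ends 12 m/s.
7–13 s: v starts 12 m/s; Δx = 12·6 + ½·3·6² = 126 m; v ends 30 m/s.
x(13) = 4 + Σ Δx = 224 m.

224 m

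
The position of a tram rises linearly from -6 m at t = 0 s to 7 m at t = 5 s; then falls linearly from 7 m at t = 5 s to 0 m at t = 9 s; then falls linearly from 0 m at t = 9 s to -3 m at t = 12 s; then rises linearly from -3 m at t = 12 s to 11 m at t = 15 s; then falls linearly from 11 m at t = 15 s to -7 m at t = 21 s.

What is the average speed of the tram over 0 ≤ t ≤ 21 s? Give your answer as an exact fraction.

55/21 m/s

Average speed = (total path length)/(elapsed time); on a piecewise-linear x-t graph the path length is Σ|Δx|.
0–5 s: |Δx| = |7 − -6| = 13 m
5–9 s: |Δx| = |0 − 7| = 7 m
9–12 s: |Δx| = |-3 − 0| = 3 m
12–15 s: |Δx| = |11 − -3| = 14 m
15–21 s: |Δx| = |-7 − 11| = 18 m
Total path = 55 m; average speed = 55/21 = 55/21 m/s.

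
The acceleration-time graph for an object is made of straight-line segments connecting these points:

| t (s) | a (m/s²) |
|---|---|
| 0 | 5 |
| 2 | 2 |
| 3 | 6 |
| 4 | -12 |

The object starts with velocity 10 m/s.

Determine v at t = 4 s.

Δv equals the area under the a-t graph; then v = v₀ + Δv.
0–2 s: ½(5 + 2)(2) = 7 m/s
2–3 s: ½(2 + 6)(1) = 4 m/s
3–4 s: ½(6 + -12)(1) = -3 m/s
Δv = 8 m/s, so v(4) = 10 + (8) = 18 m/s.

18 m/s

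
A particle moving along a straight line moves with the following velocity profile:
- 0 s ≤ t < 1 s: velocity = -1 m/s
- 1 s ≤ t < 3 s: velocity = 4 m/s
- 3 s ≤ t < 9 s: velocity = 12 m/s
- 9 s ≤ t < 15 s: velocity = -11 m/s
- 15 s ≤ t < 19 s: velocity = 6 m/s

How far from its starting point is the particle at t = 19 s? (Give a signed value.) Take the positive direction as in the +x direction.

37 m

Net displacement equals the area under the velocity-time graph (areas below the axis count negative).
0–1 s: -1 × 1 = -1 m
1–3 s: 4 × 2 = 8 m
3–9 s: 12 × 6 = 72 m
9–15 s: -11 × 6 = -66 m
15–19 s: 6 × 4 = 24 m
Net displacement = 37 m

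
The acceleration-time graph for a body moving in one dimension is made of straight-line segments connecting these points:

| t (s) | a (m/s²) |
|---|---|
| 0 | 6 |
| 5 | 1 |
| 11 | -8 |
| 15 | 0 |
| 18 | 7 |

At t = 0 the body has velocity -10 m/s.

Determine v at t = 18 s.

Δv equals the area under the a-t graph; then v = v₀ + Δv.
0–5 s: ½(6 + 1)(5) = 17.5 m/s
5–11 s: ½(1 + -8)(6) = -21 m/s
11–15 s: ½(-8 + 0)(4) = -16 m/s
15–18 s: ½(0 + 7)(3) = 10.5 m/s
Δv = -9 m/s, so v(18) = -10 + (-9) = -19 m/s.

-19 m/s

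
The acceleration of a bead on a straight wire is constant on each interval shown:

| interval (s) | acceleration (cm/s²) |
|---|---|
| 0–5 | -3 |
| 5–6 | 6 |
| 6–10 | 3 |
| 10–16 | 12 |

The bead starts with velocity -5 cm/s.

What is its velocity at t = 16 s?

70 cm/s

Δv equals the area under the a-t graph; then v = v₀ + Δv.
0–5 s: -3 × 5 = -15 cm/s
5–6 s: 6 × 1 = 6 cm/s
6–10 s: 3 × 4 = 12 cm/s
10–16 s: 12 × 6 = 72 cm/s
Δv = 75 cm/s, so v(16) = -5 + (75) = 70 cm/s.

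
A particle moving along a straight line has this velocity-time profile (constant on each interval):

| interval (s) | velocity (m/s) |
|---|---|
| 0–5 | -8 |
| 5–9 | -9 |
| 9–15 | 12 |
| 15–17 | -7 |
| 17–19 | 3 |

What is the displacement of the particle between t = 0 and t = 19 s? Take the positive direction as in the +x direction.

Net displacement equals the area under the velocity-time graph (areas below the axis count negative).
0–5 s: -8 × 5 = -40 m
5–9 s: -9 × 4 = -36 m
9–15 s: 12 × 6 = 72 m
15–17 s: -7 × 2 = -14 m
17–19 s: 3 × 2 = 6 m
Net displacement = -12 m

-12 m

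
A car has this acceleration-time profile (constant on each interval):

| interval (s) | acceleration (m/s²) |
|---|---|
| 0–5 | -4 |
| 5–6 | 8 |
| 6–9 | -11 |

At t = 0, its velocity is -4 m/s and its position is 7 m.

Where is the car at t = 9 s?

On each constant-a segment, Δv = aΔt and Δx = v₀Δt + ½aΔt²; chain segment to segment.
0–5 s: v starts -4 m/s; Δx = -4·5 + ½·-4·5² = -70 m; v ends -24 m/s.
5–6 s: v starts -24 m/s; Δx = -24·1 + ½·8·1² = -20 m; v ends -16 m/s.
6–9 s: v starts -16 m/s; Δx = -16·3 + ½·-11·3² = -97.5 m; v ends -49 m/s.
x(9) = 7 + Σ Δx = -180.5 m.

-180.5 m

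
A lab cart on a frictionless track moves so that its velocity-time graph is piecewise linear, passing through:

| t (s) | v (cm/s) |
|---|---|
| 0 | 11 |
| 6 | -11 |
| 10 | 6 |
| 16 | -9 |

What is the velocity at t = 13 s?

-1.5 cm/s

On 10–16 s the graph is linear from 6 to -9 cm/s: v(13) = 6 + (-9 − 6)·(13 − 10)/(16 − 10) = -1.5 cm/s.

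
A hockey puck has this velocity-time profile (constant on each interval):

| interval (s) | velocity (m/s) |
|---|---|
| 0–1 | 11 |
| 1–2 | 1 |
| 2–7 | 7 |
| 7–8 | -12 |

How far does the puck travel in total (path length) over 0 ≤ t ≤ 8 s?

Distance (not displacement) is the total path length: add the absolute areas under v-t.
0–1 s: |11| × 1 = 11 m
1–2 s: |1| × 1 = 1 m
2–7 s: |7| × 5 = 35 m
7–8 s: |-12| × 1 = 12 m
Total distance = 59 m

59 m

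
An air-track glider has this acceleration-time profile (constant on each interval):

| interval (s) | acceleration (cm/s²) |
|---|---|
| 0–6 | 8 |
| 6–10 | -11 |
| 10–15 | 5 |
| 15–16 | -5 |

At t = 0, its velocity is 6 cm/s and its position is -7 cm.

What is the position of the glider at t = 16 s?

On each constant-a segment, Δv = aΔt and Δx = v₀Δt + ½aΔt²; chain segment to segment.
0–6 s: v starts 6 cm/s; Δx = 6·6 + ½·8·6² = 180 cm; v ends 54 cm/s.
6–10 s: v starts 54 cm/s; Δx = 54·4 + ½·-11·4² = 128 cm; v ends 10 cm/s.
10–15 s: v starts 10 cm/s; Δx = 10·5 + ½·5·5² = 112.5 cm; v ends 35 cm/s.
15–16 s: v starts 35 cm/s; Δx = 35·1 + ½·-5·1² = 32.5 cm; v ends 30 cm/s.
x(16) = -7 + Σ Δx = 446 cm.

446 cm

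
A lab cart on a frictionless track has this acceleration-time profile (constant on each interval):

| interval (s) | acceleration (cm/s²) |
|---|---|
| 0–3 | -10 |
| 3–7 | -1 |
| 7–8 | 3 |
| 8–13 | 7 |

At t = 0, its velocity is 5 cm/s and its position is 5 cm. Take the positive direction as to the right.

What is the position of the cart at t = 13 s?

-203 cm

On each constant-a segment, Δv = aΔt and Δx = v₀Δt + ½aΔt²; chain segment to segment.
0–3 s: v starts 5 cm/s; Δx = 5·3 + ½·-10·3² = -30 cm; v ends -25 cm/s.
3–7 s: v starts -25 cm/s; Δx = -25·4 + ½·-1·4² = -108 cm; v ends -29 cm/s.
7–8 s: v starts -29 cm/s; Δx = -29·1 + ½·3·1² = -27.5 cm; v ends -26 cm/s.
8–13 s: v starts -26 cm/s; Δx = -26·5 + ½·7·5² = -42.5 cm; v ends 9 cm/s.
x(13) = 5 + Σ Δx = -203 cm.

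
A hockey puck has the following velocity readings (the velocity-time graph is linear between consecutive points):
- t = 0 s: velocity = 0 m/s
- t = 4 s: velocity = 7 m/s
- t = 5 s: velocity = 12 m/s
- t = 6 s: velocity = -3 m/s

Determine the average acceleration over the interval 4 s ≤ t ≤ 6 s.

-5 m/s²

Average acceleration = Δv/Δt = (-3 − 7)/(6 − 4) = -5 m/s².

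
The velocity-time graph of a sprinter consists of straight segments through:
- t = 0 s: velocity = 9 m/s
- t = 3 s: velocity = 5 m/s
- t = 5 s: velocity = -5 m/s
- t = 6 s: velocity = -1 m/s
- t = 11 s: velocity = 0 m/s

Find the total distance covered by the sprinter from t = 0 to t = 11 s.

Total distance travelled is ∫|v| dt — sum the magnitudes of each area piece.
0–3 s: |½(9 + 5)(3)| = 21 m
3–5 s: v = 0 at t = 4 s; triangle areas 2.5 + 2.5 = 5 m
5–6 s: |½(-5 + -1)(1)| = 3 m
6–11 s: |½(-1 + 0)(5)| = 2.5 m
Total distance = 31.5 m

31.5 m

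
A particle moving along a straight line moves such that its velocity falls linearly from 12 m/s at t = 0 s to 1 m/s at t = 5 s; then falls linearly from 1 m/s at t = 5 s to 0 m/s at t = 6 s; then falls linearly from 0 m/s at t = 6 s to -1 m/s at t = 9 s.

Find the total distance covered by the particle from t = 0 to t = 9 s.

Total distance travelled is ∫|v| dt — sum the magnitudes of each area piece.
0–5 s: |½(12 + 1)(5)| = 32.5 m
5–6 s: |½(1 + 0)(1)| = 0.5 m
6–9 s: |½(0 + -1)(3)| = 1.5 m
Total distance = 34.5 m

34.5 m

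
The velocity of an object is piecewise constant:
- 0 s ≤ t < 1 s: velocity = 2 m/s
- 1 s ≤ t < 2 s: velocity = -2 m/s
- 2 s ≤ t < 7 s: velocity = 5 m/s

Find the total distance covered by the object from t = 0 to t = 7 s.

Distance (not displacement) is the total path length: add the absolute areas under v-t.
0–1 s: |2| × 1 = 2 m
1–2 s: |-2| × 1 = 2 m
2–7 s: |5| × 5 = 25 m
Total distance = 29 m

29 m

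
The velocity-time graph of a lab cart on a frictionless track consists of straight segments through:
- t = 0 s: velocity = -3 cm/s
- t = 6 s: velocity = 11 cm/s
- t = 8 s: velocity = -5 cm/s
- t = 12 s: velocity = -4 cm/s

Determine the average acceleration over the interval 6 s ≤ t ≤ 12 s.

-2.5 cm/s²

Average acceleration = Δv/Δt = (-4 − 11)/(12 − 6) = -2.5 cm/s².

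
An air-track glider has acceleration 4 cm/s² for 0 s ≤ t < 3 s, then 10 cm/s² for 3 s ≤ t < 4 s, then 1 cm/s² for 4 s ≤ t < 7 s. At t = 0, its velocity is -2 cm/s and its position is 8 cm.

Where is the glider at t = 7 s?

99.5 cm

On each constant-a segment, Δv = aΔt and Δx = v₀Δt + ½aΔt²; chain segment to segment.
0–3 s: v starts -2 cm/s; Δx = -2·3 + ½·4·3² = 12 cm; v ends 10 cm/s.
3–4 s: v starts 10 cm/s; Δx = 10·1 + ½·10·1² = 15 cm; v ends 20 cm/s.
4–7 s: v starts 20 cm/s; Δx = 20·3 + ½·1·3² = 64.5 cm; v ends 23 cm/s.
x(7) = 8 + Σ Δx = 99.5 cm.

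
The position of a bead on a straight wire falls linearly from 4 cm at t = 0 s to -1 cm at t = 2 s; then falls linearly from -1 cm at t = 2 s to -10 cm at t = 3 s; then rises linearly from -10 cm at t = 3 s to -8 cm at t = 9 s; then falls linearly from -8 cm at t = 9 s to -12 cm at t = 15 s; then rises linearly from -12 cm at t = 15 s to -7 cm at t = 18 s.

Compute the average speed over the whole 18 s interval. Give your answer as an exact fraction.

Average speed = (total path length)/(elapsed time); on a piecewise-linear x-t graph the path length is Σ|Δx|.
0–2 s: |Δx| = |-1 − 4| = 5 cm
2–3 s: |Δx| = |-10 − -1| = 9 cm
3–9 s: |Δx| = |-8 − -10| = 2 cm
9–15 s: |Δx| = |-12 − -8| = 4 cm
15–18 s: |Δx| = |-7 − -12| = 5 cm
Total path = 25 cm; average speed = 25/18 = 25/18 cm/s.

25/18 cm/s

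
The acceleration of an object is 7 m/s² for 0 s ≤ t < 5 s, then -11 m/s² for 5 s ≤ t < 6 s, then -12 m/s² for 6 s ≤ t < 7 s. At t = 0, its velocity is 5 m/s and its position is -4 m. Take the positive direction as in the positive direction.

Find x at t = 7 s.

166 m

On each constant-a segment, Δv = aΔt and Δx = v₀Δt + ½aΔt²; chain segment to segment.
0–5 s: v starts 5 m/s; Δx = 5·5 + ½·7·5² = 112.5 m; v ends 40 m/s.
5–6 s: v starts 40 m/s; Δx = 40·1 + ½·-11·1² = 34.5 m; v ends 29 m/s.
6–7 s: v starts 29 m/s; Δx = 29·1 + ½·-12·1² = 23 m; v ends 17 m/s.
x(7) = -4 + Σ Δx = 166 m.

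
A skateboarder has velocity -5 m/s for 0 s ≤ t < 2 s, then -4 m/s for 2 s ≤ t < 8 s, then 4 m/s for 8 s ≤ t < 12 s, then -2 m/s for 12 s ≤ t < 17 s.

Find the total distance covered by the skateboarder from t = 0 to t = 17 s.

Distance (not displacement) is the total path length: add the absolute areas under v-t.
0–2 s: |-5| × 2 = 10 m
2–8 s: |-4| × 6 = 24 m
8–12 s: |4| × 4 = 16 m
12–17 s: |-2| × 5 = 10 m
Total distance = 60 m

60 m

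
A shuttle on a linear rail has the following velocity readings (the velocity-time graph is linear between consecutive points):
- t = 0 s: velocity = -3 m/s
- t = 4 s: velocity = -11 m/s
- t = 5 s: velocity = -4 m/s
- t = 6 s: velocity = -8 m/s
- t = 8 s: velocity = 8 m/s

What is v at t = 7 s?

0 m/s

On 6–8 s the graph is linear from -8 to 8 m/s: v(7) = -8 + (8 − -8)·(7 − 6)/(8 − 6) = 0 m/s.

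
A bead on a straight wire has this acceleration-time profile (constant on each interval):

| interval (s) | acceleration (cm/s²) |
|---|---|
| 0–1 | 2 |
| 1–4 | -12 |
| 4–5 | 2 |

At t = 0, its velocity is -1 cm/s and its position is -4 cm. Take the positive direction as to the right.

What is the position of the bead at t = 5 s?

On each constant-a segment, Δv = aΔt and Δx = v₀Δt + ½aΔt²; chain segment to segment.
0–1 s: v starts -1 cm/s; Δx = -1·1 + ½·2·1² = 0 cm; v ends 1 cm/s.
1–4 s: v starts 1 cm/s; Δx = 1·3 + ½·-12·3² = -51 cm; v ends -35 cm/s.
4–5 s: v starts -35 cm/s; Δx = -35·1 + ½·2·1² = -34 cm; v ends -33 cm/s.
x(5) = -4 + Σ Δx = -89 cm.

-89 cm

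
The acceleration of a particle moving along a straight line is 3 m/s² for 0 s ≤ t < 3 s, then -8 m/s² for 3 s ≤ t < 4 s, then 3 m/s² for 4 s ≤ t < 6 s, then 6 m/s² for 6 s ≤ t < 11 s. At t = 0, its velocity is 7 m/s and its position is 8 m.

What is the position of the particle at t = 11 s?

On each constant-a segment, Δv = aΔt and Δx = v₀Δt + ½aΔt²; chain segment to segment.
0–3 s: v starts 7 m/s; Δx = 7·3 + ½·3·3² = 34.5 m; v ends 16 m/s.
3–4 s: v starts 16 m/s; Δx = 16·1 + ½·-8·1² = 12 m; v ends 8 m/s.
4–6 s: v starts 8 m/s; Δx = 8·2 + ½·3·2² = 22 m; v ends 14 m/s.
6–11 s: v starts 14 m/s; Δx = 14·5 + ½·6·5² = 145 m; v ends 44 m/s.
x(11) = 8 + Σ Δx = 221.5 m.

221.5 m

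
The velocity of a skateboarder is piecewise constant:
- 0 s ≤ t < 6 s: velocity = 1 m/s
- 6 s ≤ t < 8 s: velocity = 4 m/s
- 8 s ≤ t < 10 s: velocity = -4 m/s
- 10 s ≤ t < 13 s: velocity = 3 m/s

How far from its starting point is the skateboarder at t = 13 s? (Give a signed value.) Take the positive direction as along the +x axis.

15 m

Displacement is the signed area under the v-t curve.
0–6 s: 1 × 6 = 6 m
6–8 s: 4 × 2 = 8 m
8–10 s: -4 × 2 = -8 m
10–13 s: 3 × 3 = 9 m
Net displacement = 15 m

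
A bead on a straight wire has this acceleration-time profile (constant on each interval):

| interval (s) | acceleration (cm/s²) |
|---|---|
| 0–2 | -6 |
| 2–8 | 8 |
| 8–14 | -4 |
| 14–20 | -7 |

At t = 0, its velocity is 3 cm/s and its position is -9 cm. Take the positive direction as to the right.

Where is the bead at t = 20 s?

201 cm

On each constant-a segment, Δv = aΔt and Δx = v₀Δt + ½aΔt²; chain segment to segment.
0–2 s: v starts 3 cm/s; Δx = 3·2 + ½·-6·2² = -6 cm; v ends -9 cm/s.
2–8 s: v starts -9 cm/s; Δx = -9·6 + ½·8·6² = 90 cm; v ends 39 cm/s.
8–14 s: v starts 39 cm/s; Δx = 39·6 + ½·-4·6² = 162 cm; v ends 15 cm/s.
14–20 s: v starts 15 cm/s; Δx = 15·6 + ½·-7·6² = -36 cm; v ends -27 cm/s.
x(20) = -9 + Σ Δx = 201 cm.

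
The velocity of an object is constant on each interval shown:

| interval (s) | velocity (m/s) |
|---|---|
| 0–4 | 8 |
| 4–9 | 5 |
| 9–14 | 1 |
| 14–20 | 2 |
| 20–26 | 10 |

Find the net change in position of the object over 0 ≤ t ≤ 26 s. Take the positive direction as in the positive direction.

Net displacement equals the area under the velocity-time graph (areas below the axis count negative).
0–4 s: 8 × 4 = 32 m
4–9 s: 5 × 5 = 25 m
9–14 s: 1 × 5 = 5 m
14–20 s: 2 × 6 = 12 m
20–26 s: 10 × 6 = 60 m
Net displacement = 134 m

134 m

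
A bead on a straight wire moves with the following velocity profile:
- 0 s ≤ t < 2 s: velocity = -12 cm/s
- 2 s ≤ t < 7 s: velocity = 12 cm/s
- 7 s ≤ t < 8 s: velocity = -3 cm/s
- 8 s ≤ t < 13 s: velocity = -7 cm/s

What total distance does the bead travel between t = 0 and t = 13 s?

122 cm

Distance (not displacement) is the total path length: add the absolute areas under v-t.
0–2 s: |-12| × 2 = 24 cm
2–7 s: |12| × 5 = 60 cm
7–8 s: |-3| × 1 = 3 cm
8–13 s: |-7| × 5 = 35 cm
Total distance = 122 cm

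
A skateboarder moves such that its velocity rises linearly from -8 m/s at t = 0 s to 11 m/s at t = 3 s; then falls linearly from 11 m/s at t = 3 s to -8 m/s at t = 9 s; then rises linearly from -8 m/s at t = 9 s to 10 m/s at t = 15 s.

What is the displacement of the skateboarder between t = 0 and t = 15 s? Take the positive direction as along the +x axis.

Net displacement equals the area under the velocity-time graph (areas below the axis count negative).
0–3 s: ½(-8 + 11)(3) = 4.5 m
3–9 s: ½(11 + -8)(6) = 9 m
9–15 s: ½(-8 + 10)(6) = 6 m
Net displacement = 19.5 m

19.5 m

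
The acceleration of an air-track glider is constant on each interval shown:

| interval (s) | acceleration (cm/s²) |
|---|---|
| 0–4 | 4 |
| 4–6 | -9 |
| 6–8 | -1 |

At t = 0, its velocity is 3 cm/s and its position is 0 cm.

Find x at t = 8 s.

64 cm

On each constant-a segment, Δv = aΔt and Δx = v₀Δt + ½aΔt²; chain segment to segment.
0–4 s: v starts 3 cm/s; Δx = 3·4 + ½·4·4² = 44 cm; v ends 19 cm/s.
4–6 s: v starts 19 cm/s; Δx = 19·2 + ½·-9·2² = 20 cm; v ends 1 cm/s.
6–8 s: v starts 1 cm/s; Δx = 1·2 + ½·-1·2² = 0 cm; v ends -1 cm/s.
x(8) = 0 + Σ Δx = 64 cm.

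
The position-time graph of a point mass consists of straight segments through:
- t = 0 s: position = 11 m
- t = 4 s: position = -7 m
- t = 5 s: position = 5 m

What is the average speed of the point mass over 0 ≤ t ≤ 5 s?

6 m/s

Average speed = (total path length)/(elapsed time); on a piecewise-linear x-t graph the path length is Σ|Δx|.
0–4 s: |Δx| = |-7 − 11| = 18 m
4–5 s: |Δx| = |5 − -7| = 12 m
Total path = 30 m; average speed = 30/5 = 6 m/s.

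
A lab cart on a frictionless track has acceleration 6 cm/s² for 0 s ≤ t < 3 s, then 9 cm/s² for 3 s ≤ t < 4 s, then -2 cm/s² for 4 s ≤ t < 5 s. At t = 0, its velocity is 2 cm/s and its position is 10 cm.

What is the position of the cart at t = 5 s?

95.5 cm

On each constant-a segment, Δv = aΔt and Δx = v₀Δt + ½aΔt²; chain segment to segment.
0–3 s: v starts 2 cm/s; Δx = 2·3 + ½·6·3² = 33 cm; v ends 20 cm/s.
3–4 s: v starts 20 cm/s; Δx = 20·1 + ½·9·1² = 24.5 cm; v ends 29 cm/s.
4–5 s: v starts 29 cm/s; Δx = 29·1 + ½·-2·1² = 28 cm; v ends 27 cm/s.
x(5) = 10 + Σ Δx = 95.5 cm.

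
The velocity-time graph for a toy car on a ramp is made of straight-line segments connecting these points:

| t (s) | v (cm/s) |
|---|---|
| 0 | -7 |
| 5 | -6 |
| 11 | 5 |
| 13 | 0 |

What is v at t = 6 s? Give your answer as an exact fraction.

-25/6 cm/s

On 5–11 s the graph is linear from -6 to 5 cm/s: v(6) = -6 + (5 − -6)·(6 − 5)/(11 − 5) = -25/6 cm/s.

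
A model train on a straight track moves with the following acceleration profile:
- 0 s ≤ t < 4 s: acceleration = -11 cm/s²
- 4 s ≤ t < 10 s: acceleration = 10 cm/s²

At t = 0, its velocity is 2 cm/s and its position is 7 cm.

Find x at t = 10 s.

On each constant-a segment, Δv = aΔt and Δx = v₀Δt + ½aΔt²; chain segment to segment.
0–4 s: v starts 2 cm/s; Δx = 2·4 + ½·-11·4² = -80 cm; v ends -42 cm/s.
4–10 s: v starts -42 cm/s; Δx = -42·6 + ½·10·6² = -72 cm; v ends 18 cm/s.
x(10) = 7 + Σ Δx = -145 cm.

-145 cm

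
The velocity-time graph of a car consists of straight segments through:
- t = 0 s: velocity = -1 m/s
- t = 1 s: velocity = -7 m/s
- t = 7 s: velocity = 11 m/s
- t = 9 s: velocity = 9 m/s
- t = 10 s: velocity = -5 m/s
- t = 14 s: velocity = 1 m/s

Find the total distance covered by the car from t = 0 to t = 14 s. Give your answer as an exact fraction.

Distance (not displacement) is the total path length: add the absolute areas under v-t.
0–1 s: |½(-1 + -7)(1)| = 4 m
1–7 s: v = 0 at t = 10/3 s; triangle areas 49/6 + 121/6 = 85/3 m
7–9 s: |½(11 + 9)(2)| = 20 m
9–10 s: v = 0 at t = 135/14 s; triangle areas 81/28 + 25/28 = 53/14 m
10–14 s: v = 0 at t = 40/3 s; triangle areas 25/3 + 1/3 = 26/3 m
Total distance = 907/14 m

907/14 m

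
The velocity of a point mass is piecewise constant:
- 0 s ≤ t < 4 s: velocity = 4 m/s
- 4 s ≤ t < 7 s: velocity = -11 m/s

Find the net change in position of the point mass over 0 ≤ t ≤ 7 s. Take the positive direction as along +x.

Displacement is the signed area under the v-t curve.
0–4 s: 4 × 4 = 16 m
4–7 s: -11 × 3 = -33 m
Net displacement = -17 m

-17 m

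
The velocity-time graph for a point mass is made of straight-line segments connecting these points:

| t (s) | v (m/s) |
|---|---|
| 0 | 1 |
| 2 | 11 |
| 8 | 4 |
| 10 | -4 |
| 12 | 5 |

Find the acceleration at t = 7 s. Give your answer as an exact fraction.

-7/6 m/s²

Acceleration is the slope of the v-t graph on 2–8 s: (4 − 11)/(8 − 2) = -7/6 m/s².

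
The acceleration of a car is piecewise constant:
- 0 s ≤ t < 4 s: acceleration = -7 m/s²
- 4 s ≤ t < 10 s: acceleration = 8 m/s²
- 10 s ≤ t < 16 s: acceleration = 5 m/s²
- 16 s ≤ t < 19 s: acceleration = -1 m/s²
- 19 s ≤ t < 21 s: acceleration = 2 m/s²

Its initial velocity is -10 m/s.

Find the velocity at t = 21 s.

Δv equals the area under the a-t graph; then v = v₀ + Δv.
0–4 s: -7 × 4 = -28 m/s
4–10 s: 8 × 6 = 48 m/s
10–16 s: 5 × 6 = 30 m/s
16–19 s: -1 × 3 = -3 m/s
19–21 s: 2 × 2 = 4 m/s
Δv = 51 m/s, so v(21) = -10 + (51) = 41 m/s.

41 m/s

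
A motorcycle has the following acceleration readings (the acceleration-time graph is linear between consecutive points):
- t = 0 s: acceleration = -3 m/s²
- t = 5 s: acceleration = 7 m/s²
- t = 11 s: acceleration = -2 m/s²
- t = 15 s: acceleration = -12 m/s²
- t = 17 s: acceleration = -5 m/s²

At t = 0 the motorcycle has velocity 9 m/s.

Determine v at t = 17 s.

Δv equals the area under the a-t graph; then v = v₀ + Δv.
0–5 s: ½(-3 + 7)(5) = 10 m/s
5–11 s: ½(7 + -2)(6) = 15 m/s
11–15 s: ½(-2 + -12)(4) = -28 m/s
15–17 s: ½(-12 + -5)(2) = -17 m/s
Δv = -20 m/s, so v(17) = 9 + (-20) = -11 m/s.

-11 m/s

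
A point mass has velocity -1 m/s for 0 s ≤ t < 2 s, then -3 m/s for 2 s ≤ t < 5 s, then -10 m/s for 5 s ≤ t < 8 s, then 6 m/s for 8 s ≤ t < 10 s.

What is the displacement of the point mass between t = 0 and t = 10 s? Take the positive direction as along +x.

Net displacement equals the area under the velocity-time graph (areas below the axis count negative).
0–2 s: -1 × 2 = -2 m
2–5 s: -3 × 3 = -9 m
5–8 s: -10 × 3 = -30 m
8–10 s: 6 × 2 = 12 m
Net displacement = -29 m

-29 m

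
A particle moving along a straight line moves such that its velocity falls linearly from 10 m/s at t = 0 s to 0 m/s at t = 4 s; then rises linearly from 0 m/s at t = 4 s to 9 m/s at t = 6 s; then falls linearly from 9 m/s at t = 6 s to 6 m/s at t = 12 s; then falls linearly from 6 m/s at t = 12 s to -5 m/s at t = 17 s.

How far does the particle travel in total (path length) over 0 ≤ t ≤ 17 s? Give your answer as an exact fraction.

Total distance travelled is ∫|v| dt — sum the magnitudes of each area piece.
0–4 s: |½(10 + 0)(4)| = 20 m
4–6 s: |½(0 + 9)(2)| = 9 m
6–12 s: |½(9 + 6)(6)| = 45 m
12–17 s: v = 0 at t = 162/11 s; triangle areas 90/11 + 125/22 = 305/22 m
Total distance = 1933/22 m

1933/22 m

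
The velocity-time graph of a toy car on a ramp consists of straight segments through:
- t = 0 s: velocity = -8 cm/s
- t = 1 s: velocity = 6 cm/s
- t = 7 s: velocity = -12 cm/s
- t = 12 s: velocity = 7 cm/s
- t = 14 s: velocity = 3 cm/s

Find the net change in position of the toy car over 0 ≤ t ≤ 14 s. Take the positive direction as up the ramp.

-21.5 cm

Net displacement equals the area under the velocity-time graph (areas below the axis count negative).
0–1 s: ½(-8 + 6)(1) = -1 cm
1–7 s: ½(6 + -12)(6) = -18 cm
7–12 s: ½(-12 + 7)(5) = -12.5 cm
12–14 s: ½(7 + 3)(2) = 10 cm
Net displacement = -21.5 cm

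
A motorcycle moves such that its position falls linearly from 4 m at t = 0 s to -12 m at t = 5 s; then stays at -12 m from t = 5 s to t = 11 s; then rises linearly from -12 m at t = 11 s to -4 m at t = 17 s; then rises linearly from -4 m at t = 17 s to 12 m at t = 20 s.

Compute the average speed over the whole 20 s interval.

Average speed = (total path length)/(elapsed time); on a piecewise-linear x-t graph the path length is Σ|Δx|.
0–5 s: |Δx| = |-12 − 4| = 16 m
5–11 s: |Δx| = |-12 − -12| = 0 m
11–17 s: |Δx| = |-4 − -12| = 8 m
17–20 s: |Δx| = |12 − -4| = 16 m
Total path = 40 m; average speed = 40/20 = 2 m/s.

2 m/s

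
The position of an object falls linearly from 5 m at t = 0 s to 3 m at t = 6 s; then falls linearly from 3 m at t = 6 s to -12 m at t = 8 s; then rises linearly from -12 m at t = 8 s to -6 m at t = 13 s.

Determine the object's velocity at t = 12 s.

Velocity is the slope of the x-t graph on 8–13 s: (-6 − -12)/(13 − 8) = 1.2 m/s.

1.2 m/s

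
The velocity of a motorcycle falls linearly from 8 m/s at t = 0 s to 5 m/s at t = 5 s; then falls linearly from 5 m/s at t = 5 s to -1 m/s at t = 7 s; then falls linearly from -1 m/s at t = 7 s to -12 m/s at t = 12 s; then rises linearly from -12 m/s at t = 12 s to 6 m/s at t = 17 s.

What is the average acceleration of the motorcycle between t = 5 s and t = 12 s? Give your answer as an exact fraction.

Average acceleration = Δv/Δt = (-12 − 5)/(12 − 5) = -17/7 m/s².

-17/7 m/s²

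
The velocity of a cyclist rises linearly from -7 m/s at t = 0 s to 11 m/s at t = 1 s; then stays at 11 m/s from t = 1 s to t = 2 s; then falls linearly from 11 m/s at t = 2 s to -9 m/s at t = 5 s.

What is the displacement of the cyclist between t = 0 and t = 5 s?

16 m

Displacement is the signed area under the v-t curve.
0–1 s: ½(-7 + 11)(1) = 2 m
1–2 s: 11 × 1 = 11 m
2–5 s: ½(11 + -9)(3) = 3 m
Net displacement = 16 m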